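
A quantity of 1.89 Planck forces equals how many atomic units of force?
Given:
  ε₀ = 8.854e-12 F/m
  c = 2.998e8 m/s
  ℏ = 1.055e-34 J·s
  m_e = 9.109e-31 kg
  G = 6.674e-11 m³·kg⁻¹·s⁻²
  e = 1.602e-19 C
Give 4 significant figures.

2.783e51

Planck force: F_P = c⁴/G = 1.210e44 N
atomic unit of force: F_au = E_h/a₀ = m_e²e⁶/((4πε₀)³ℏ⁴) = 8.220e-8 N
1.89 × 1.210e44 / 8.220e-8 = 2.783e51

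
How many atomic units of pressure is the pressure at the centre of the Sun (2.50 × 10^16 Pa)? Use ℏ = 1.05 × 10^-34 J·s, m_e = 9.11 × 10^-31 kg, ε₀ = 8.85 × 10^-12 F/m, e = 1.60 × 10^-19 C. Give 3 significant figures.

830

atomic unit of pressure: P_au = E_h/a₀³ = m_e⁴e¹⁰/((4πε₀)⁵ℏ⁸) = 3.01 × 10^13 Pa.
2.50 × 10^16 / 3.01 × 10^13 = 830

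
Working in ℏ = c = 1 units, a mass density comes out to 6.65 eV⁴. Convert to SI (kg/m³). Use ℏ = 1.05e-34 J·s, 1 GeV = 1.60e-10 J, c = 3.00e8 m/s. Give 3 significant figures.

Mass density is [E]/(c²[L]³) = [E]⁴/(ℏ³c⁵).
1 GeV⁴ → 1/(ℏ³c⁵) × (1 GeV in J)⁴ = 2.33e20 kg/m³.
Convert the energy scale: 6.65 eV⁴ = 6.65e-36 GeV⁴.
Result: 6.65e-36 × 2.33e20 = 1.55e-15 kg/m³.

1.55e-15 kg/m³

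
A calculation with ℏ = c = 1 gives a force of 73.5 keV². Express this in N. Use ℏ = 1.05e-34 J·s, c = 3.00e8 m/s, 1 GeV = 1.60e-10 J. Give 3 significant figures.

5.97e-5 N

Force is [E]/[L] = [E]²/(ℏc); restore (ℏc)⁻¹.
1 GeV² → 1/(ℏc) × (1 GeV in J)² = 8.13e5 N.
Convert the energy scale: 73.5 keV² = 7.35e-11 GeV².
Result: 7.35e-11 × 8.13e5 = 5.97e-5 N.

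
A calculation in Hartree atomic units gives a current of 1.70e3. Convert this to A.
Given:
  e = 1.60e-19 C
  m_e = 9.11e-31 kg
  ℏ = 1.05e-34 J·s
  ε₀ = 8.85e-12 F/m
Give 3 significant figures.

11.3 A

One atomic unit of electric current: I_au = e E_h/ℏ = m_e e⁵/((4πε₀)²ℏ³) = 6.67e-3 A.
1.70e3 × 6.67e-3 A = 11.3 A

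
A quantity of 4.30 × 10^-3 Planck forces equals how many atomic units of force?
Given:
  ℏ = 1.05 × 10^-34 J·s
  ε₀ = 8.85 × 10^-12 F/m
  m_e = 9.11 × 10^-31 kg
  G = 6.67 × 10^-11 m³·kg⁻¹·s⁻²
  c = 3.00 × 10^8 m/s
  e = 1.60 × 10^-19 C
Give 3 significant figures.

6.27 × 10^48

Planck force: F_P = c⁴/G = 1.21 × 10^44 N
atomic unit of force: F_au = E_h/a₀ = m_e²e⁶/((4πε₀)³ℏ⁴) = 8.33 × 10^-8 N
4.30 × 10^-3 × 1.21 × 10^44 / 8.33 × 10^-8 = 6.27 × 10^48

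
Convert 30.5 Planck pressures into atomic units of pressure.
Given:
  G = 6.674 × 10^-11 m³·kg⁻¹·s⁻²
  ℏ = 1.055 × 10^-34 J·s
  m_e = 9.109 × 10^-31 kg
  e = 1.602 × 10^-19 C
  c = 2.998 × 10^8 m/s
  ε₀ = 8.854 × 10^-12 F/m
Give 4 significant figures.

Planck pressure: p_P = c⁷/(ℏG²) = 4.632 × 10^113 Pa
atomic unit of pressure: P_au = E_h/a₀³ = m_e⁴e¹⁰/((4πε₀)⁵ℏ⁸) = 2.929 × 10^13 Pa
30.5 × 4.632 × 10^113 / 2.929 × 10^13 = 4.823 × 10^101

4.823 × 10^101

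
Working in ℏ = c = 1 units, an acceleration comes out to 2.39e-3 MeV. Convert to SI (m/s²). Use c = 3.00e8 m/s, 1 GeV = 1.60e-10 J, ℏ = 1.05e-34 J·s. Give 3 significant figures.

1.09e27 m/s²

Acceleration is [L]/[T]² = c·[E]/ℏ.
1 GeV → c/ℏ × (1 GeV in J) = 4.57e32 m/s².
Convert the energy scale: 2.39e-3 MeV = 2.39e-6 GeV.
Result: 2.39e-6 × 4.57e32 = 1.09e27 m/s².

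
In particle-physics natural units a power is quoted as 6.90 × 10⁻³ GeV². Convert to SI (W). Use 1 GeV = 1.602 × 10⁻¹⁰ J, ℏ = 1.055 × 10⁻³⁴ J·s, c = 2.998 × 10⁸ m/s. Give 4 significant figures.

1.679 × 10¹² W

Power is [E]/[T] = [E]²/ℏ.
1 GeV² → 1/ℏ × (1 GeV in J)² = 2.433 × 10¹⁴ W.
Result: 6.90 × 10⁻³ × 2.433 × 10¹⁴ = 1.679 × 10¹² W.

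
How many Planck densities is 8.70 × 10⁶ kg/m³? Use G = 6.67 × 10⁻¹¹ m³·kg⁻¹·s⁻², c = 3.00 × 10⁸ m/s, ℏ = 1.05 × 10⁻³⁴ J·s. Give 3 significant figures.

1.67 × 10⁻⁹⁰

Planck density: ρ_P = c⁵/(ℏG²) = 5.20 × 10⁹⁶ kg/m³.
8.70 × 10⁶ / 5.20 × 10⁹⁶ = 1.67 × 10⁻⁹⁰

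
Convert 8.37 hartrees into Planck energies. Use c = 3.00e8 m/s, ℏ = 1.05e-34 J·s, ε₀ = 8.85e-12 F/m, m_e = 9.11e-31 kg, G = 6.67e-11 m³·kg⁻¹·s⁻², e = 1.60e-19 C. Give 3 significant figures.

hartree: E_h = m_e e⁴/(4πε₀ℏ)² = 4.38e-18 J
Planck energy: E_P = √(ℏc⁵/G) = 1.96e9 J
8.37 × 4.38e-18 / 1.96e9 = 1.87e-26

1.87e-26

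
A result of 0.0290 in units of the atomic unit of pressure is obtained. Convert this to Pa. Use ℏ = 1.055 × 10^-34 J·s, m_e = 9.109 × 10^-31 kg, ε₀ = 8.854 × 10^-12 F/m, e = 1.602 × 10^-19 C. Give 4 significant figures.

One atomic unit of pressure: P_au = E_h/a₀³ = m_e⁴e¹⁰/((4πε₀)⁵ℏ⁸) = 2.929 × 10^13 Pa.
0.0290 × 2.929 × 10^13 Pa = 8.495 × 10^11 Pa

8.495 × 10^11 Pa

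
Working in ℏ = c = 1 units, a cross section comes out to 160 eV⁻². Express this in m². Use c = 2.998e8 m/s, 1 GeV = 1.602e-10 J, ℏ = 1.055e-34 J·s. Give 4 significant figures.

6.237e-12 m²

Area is [L]² = [E]⁻²·(ℏc)²; restore (ℏc)².
1 GeV⁻² → (ℏc)² × (1 GeV in J)⁻² = 3.898e-32 m².
Convert the energy scale: 160 eV⁻² = 1.60e20 GeV⁻².
Result: 1.60e20 × 3.898e-32 = 6.237e-12 m².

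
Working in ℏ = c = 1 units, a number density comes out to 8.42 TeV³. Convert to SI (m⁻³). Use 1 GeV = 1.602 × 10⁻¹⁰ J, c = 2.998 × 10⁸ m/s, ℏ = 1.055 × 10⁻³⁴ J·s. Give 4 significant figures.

1.094 × 10⁵⁷ m⁻³

Number density is [L]⁻³ = [E]³/(ℏc)³.
1 GeV³ → 1/(ℏc)³ × (1 GeV in J)³ = 1.299 × 10⁴⁷ m⁻³.
Convert the energy scale: 8.42 TeV³ = 8.42 × 10⁹ GeV³.
Result: 8.42 × 10⁹ × 1.299 × 10⁴⁷ = 1.094 × 10⁵⁷ m⁻³.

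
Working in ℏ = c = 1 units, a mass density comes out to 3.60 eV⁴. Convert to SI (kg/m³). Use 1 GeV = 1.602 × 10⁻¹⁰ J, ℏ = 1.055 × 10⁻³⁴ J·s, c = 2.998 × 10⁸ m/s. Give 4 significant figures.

Mass density is [E]/(c²[L]³) = [E]⁴/(ℏ³c⁵).
1 GeV⁴ → 1/(ℏ³c⁵) × (1 GeV in J)⁴ = 2.316 × 10²⁰ kg/m³.
Convert the energy scale: 3.60 eV⁴ = 3.60 × 10⁻³⁶ GeV⁴.
Result: 3.60 × 10⁻³⁶ × 2.316 × 10²⁰ = 8.338 × 10⁻¹⁶ kg/m³.

8.338 × 10⁻¹⁶ kg/m³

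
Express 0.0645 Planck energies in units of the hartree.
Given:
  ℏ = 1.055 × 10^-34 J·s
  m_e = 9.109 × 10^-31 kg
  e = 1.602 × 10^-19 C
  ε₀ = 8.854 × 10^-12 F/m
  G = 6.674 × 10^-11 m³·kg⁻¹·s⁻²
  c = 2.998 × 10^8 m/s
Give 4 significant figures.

Planck energy: E_P = √(ℏc⁵/G) = 1.957 × 10^9 J
hartree: E_h = m_e e⁴/(4πε₀ℏ)² = 4.354 × 10^-18 J
0.0645 × 1.957 × 10^9 / 4.354 × 10^-18 = 2.898 × 10^25

2.898 × 10^25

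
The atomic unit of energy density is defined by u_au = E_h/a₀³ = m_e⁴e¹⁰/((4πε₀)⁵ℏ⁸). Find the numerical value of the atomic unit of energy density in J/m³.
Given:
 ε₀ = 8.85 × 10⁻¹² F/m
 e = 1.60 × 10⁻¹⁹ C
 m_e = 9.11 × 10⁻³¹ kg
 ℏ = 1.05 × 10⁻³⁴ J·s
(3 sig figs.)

u_au = E_h/a₀³ = m_e⁴e¹⁰/((4πε₀)⁵ℏ⁸)
E_h = 4.38 × 10⁻¹⁸ J
a₀ = 5.26 × 10⁻¹¹ m
E_h/a₀³ = 3.01 × 10¹³ J/m³

3.01 × 10¹³ J/m³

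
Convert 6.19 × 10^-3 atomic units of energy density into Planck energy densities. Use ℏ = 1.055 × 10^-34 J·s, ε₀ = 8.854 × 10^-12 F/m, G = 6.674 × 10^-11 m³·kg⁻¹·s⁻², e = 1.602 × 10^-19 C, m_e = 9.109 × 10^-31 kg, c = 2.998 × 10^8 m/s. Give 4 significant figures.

3.914 × 10^-103

atomic unit of energy density: u_au = E_h/a₀³ = m_e⁴e¹⁰/((4πε₀)⁵ℏ⁸) = 2.929 × 10^13 J/m³
Planck energy density: u_P = c⁷/(ℏG²) = 4.632 × 10^113 J/m³
6.19 × 10^-3 × 2.929 × 10^13 / 4.632 × 10^113 = 3.914 × 10^-103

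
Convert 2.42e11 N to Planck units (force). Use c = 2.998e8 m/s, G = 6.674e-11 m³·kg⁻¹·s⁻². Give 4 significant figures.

Planck force: F_P = c⁴/G = 1.210e44 N.
2.42e11 / 1.210e44 = 1.999e-33

1.999e-33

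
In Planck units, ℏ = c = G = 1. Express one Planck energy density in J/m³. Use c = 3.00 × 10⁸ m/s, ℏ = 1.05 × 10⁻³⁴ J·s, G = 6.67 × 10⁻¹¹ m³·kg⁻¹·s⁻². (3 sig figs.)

4.68 × 10¹¹³ J/m³

Dimensional analysis gives u_P = c⁷/(ℏG²).
  = 2.19 × 10⁵⁹ / 4.67 × 10⁻⁵⁵
  = 4.68 × 10¹¹³ J/m³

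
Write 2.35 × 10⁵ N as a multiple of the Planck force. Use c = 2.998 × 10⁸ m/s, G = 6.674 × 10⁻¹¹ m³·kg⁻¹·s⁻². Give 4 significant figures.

1.941 × 10⁻³⁹

Planck force: F_P = c⁴/G = 1.210 × 10⁴⁴ N.
2.35 × 10⁵ / 1.210 × 10⁴⁴ = 1.941 × 10⁻³⁹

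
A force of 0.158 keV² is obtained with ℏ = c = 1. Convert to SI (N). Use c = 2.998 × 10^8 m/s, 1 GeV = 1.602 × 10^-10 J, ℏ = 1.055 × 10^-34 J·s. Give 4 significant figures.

1.282 × 10^-7 N

Force is [E]/[L] = [E]²/(ℏc); restore (ℏc)⁻¹.
1 GeV² → 1/(ℏc) × (1 GeV in J)² = 8.114 × 10^5 N.
Convert the energy scale: 0.158 keV² = 1.58 × 10^-13 GeV².
Result: 1.58 × 10^-13 × 8.114 × 10^5 = 1.282 × 10^-7 N.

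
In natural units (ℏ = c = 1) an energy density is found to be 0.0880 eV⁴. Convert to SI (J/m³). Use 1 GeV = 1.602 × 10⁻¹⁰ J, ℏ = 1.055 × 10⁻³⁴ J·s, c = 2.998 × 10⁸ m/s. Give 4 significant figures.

1.832 J/m³

[E]/[L]³ = [E]⁴/(ℏc)³; restore (ℏc)⁻³.
1 GeV⁴ → 1/(ℏc)³ × (1 GeV in J)⁴ = 2.082 × 10³⁷ J/m³.
Convert the energy scale: 0.0880 eV⁴ = 8.80 × 10⁻³⁸ GeV⁴.
Result: 8.80 × 10⁻³⁸ × 2.082 × 10³⁷ = 1.832 J/m³.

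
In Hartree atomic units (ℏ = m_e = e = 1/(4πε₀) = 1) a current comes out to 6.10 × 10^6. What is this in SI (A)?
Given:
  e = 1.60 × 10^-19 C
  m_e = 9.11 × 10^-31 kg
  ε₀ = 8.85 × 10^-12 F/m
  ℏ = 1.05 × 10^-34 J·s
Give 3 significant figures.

One atomic unit of electric current: I_au = e E_h/ℏ = m_e e⁵/((4πε₀)²ℏ³) = 6.67 × 10^-3 A.
6.10 × 10^6 × 6.67 × 10^-3 A = 4.07 × 10^4 A

4.07 × 10^4 A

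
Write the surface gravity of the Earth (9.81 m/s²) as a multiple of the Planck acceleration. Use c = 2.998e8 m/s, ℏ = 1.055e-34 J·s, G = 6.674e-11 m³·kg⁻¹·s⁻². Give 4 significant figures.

Planck acceleration: a_P = √(c⁷/(ℏG)) = 5.560e51 m/s².
9.81 / 5.560e51 = 1.764e-51

1.764e-51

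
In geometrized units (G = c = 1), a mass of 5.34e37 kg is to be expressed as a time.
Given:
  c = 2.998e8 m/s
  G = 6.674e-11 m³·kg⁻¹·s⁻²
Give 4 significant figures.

132.3 s

Mass → time via G/c³.
5.34e37 kg × (G/c³) = 132.3 s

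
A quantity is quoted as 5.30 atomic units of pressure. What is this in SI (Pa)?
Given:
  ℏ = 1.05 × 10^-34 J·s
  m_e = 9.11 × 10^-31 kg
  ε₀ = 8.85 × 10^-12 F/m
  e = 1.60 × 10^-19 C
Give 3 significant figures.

1.60 × 10^14 Pa

One atomic unit of pressure: P_au = E_h/a₀³ = m_e⁴e¹⁰/((4πε₀)⁵ℏ⁸) = 3.01 × 10^13 Pa.
5.30 × 3.01 × 10^13 Pa = 1.60 × 10^14 Pa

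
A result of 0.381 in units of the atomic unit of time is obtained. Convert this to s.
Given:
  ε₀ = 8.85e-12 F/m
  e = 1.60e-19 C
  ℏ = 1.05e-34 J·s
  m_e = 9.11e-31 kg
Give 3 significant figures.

One atomic unit of time: τ_au = (4πε₀)²ℏ³/(m_e e⁴) = 2.40e-17 s.
0.381 × 2.40e-17 s = 9.14e-18 s

9.14e-18 s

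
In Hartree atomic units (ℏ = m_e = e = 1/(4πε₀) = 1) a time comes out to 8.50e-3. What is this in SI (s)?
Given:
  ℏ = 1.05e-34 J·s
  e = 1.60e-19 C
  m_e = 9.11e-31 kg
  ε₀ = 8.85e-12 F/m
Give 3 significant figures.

One atomic unit of time: τ_au = (4πε₀)²ℏ³/(m_e e⁴) = 2.40e-17 s.
8.50e-3 × 2.40e-17 s = 2.04e-19 s

2.04e-19 s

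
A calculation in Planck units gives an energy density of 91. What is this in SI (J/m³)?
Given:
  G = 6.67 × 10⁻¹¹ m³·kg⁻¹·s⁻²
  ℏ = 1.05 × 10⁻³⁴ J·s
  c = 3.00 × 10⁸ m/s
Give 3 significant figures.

One Planck energy density: u_P = c⁷/(ℏG²) = 4.68 × 10¹¹³ J/m³.
91 × 4.68 × 10¹¹³ J/m³ = 4.26 × 10¹¹⁵ J/m³

4.26 × 10¹¹⁵ J/m³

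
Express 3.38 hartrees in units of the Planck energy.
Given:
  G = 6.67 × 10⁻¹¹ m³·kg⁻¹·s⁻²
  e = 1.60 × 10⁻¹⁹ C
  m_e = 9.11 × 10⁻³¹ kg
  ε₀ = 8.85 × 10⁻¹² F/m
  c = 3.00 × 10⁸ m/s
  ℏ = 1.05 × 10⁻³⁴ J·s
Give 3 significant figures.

7.57 × 10⁻²⁷

hartree: E_h = m_e e⁴/(4πε₀ℏ)² = 4.38 × 10⁻¹⁸ J
Planck energy: E_P = √(ℏc⁵/G) = 1.96 × 10⁹ J
3.38 × 4.38 × 10⁻¹⁸ / 1.96 × 10⁹ = 7.57 × 10⁻²⁷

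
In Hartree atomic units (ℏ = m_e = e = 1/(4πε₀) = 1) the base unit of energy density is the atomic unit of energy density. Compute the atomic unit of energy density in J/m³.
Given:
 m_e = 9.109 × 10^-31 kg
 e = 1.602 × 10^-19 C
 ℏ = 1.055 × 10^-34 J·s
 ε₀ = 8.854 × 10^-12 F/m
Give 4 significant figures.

2.929 × 10^13 J/m³

u_au = E_h/a₀³ = m_e⁴e¹⁰/((4πε₀)⁵ℏ⁸)
E_h = 4.354 × 10^-18 J
a₀ = 5.297 × 10^-11 m
E_h/a₀³ = 2.929 × 10^13 J/m³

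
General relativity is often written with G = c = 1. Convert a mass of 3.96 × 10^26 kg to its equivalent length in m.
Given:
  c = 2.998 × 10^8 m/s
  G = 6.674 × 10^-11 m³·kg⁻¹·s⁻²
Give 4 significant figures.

0.2940 m

In G = c = 1 units mass has dimensions of length; the conversion factor is G/c².
3.96 × 10^26 kg × (G/c²) = 0.2940 m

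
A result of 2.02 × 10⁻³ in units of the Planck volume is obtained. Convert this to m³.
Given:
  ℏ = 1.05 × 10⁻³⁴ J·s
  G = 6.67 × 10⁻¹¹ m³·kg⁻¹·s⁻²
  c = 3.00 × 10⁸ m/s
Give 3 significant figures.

8.44 × 10⁻¹⁰⁸ m³

One Planck volume: V_P = (ℏG/c³)^(3/2) = 4.18 × 10⁻¹⁰⁵ m³.
2.02 × 10⁻³ × 4.18 × 10⁻¹⁰⁵ m³ = 8.44 × 10⁻¹⁰⁸ m³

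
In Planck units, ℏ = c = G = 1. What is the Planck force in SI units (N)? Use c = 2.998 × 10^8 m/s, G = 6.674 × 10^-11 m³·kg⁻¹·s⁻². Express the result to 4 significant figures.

The unique combination of the constants set to 1 with dimensions of force is F_P = c⁴/G.
  = 8.078 × 10^33 / 6.674 × 10^-11
  = 1.210 × 10^44 N

1.210 × 10^44 N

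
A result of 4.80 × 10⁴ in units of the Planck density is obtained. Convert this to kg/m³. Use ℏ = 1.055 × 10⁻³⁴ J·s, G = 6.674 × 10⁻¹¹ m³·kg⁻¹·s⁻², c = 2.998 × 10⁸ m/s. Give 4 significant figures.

One Planck density: ρ_P = c⁵/(ℏG²) = 5.154 × 10⁹⁶ kg/m³.
4.80 × 10⁴ × 5.154 × 10⁹⁶ kg/m³ = 2.474 × 10¹⁰¹ kg/m³

2.474 × 10¹⁰¹ kg/m³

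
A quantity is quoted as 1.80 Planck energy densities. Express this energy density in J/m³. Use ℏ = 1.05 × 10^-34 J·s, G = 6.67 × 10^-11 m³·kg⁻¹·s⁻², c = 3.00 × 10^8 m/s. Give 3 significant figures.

8.43 × 10^113 J/m³

One Planck energy density: u_P = c⁷/(ℏG²) = 4.68 × 10^113 J/m³.
1.80 × 4.68 × 10^113 J/m³ = 8.43 × 10^113 J/m³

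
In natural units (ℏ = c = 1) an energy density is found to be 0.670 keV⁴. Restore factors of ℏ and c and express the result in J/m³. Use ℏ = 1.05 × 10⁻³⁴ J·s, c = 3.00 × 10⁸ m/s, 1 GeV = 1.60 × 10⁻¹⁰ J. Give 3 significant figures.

[E]/[L]³ = [E]⁴/(ℏc)³; restore (ℏc)⁻³.
1 GeV⁴ → 1/(ℏc)³ × (1 GeV in J)⁴ = 2.10 × 10³⁷ J/m³.
Convert the energy scale: 0.670 keV⁴ = 6.70 × 10⁻²⁵ GeV⁴.
Result: 6.70 × 10⁻²⁵ × 2.10 × 10³⁷ = 1.40 × 10¹³ J/m³.

1.40 × 10¹³ J/m³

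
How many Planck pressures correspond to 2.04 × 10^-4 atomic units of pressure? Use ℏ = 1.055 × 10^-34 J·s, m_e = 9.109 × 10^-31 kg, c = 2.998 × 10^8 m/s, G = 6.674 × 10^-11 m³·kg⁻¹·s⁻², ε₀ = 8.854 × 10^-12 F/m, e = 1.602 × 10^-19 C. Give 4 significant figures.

1.290 × 10^-104

atomic unit of pressure: P_au = E_h/a₀³ = m_e⁴e¹⁰/((4πε₀)⁵ℏ⁸) = 2.929 × 10^13 Pa
Planck pressure: p_P = c⁷/(ℏG²) = 4.632 × 10^113 Pa
2.04 × 10^-4 × 2.929 × 10^13 / 4.632 × 10^113 = 1.290 × 10^-104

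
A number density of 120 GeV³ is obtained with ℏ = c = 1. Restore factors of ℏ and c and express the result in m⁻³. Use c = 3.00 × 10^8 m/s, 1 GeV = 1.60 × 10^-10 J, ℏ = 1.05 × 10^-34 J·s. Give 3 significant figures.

Number density is [L]⁻³ = [E]³/(ℏc)³.
1 GeV³ → 1/(ℏc)³ × (1 GeV in J)³ = 1.31 × 10^47 m⁻³.
Result: 120 × 1.31 × 10^47 = 1.57 × 10^49 m⁻³.

1.57 × 10^49 m⁻³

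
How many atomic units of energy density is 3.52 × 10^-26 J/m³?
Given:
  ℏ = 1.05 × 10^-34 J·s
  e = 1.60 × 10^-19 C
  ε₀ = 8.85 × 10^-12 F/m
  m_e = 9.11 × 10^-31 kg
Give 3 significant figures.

atomic unit of energy density: u_au = E_h/a₀³ = m_e⁴e¹⁰/((4πε₀)⁵ℏ⁸) = 3.01 × 10^13 J/m³.
3.52 × 10^-26 / 3.01 × 10^13 = 1.17 × 10^-39

1.17 × 10^-39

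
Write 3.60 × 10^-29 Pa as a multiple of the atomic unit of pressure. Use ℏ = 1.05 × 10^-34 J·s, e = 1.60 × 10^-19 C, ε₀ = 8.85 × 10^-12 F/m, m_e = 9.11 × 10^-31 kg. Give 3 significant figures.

1.19 × 10^-42

atomic unit of pressure: P_au = E_h/a₀³ = m_e⁴e¹⁰/((4πε₀)⁵ℏ⁸) = 3.01 × 10^13 Pa.
3.60 × 10^-29 / 3.01 × 10^13 = 1.19 × 10^-42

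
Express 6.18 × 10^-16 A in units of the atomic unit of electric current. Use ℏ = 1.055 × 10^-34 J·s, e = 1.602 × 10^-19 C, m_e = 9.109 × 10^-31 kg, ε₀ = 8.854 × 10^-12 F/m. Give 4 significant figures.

atomic unit of electric current: I_au = e E_h/ℏ = m_e e⁵/((4πε₀)²ℏ³) = 6.612 × 10^-3 A.
6.18 × 10^-16 / 6.612 × 10^-3 = 9.347 × 10^-14

9.347 × 10^-14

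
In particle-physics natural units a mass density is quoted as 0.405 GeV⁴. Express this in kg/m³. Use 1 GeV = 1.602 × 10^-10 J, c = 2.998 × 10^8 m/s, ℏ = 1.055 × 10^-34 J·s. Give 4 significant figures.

9.380 × 10^19 kg/m³

Mass density is [E]/(c²[L]³) = [E]⁴/(ℏ³c⁵).
1 GeV⁴ → 1/(ℏ³c⁵) × (1 GeV in J)⁴ = 2.316 × 10^20 kg/m³.
Result: 0.405 × 2.316 × 10^20 = 9.380 × 10^19 kg/m³.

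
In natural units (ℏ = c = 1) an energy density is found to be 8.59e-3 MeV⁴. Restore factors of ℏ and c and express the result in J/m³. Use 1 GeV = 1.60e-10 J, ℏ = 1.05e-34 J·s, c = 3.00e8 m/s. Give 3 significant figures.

1.80e23 J/m³

[E]/[L]³ = [E]⁴/(ℏc)³; restore (ℏc)⁻³.
1 GeV⁴ → 1/(ℏc)³ × (1 GeV in J)⁴ = 2.10e37 J/m³.
Convert the energy scale: 8.59e-3 MeV⁴ = 8.59e-15 GeV⁴.
Result: 8.59e-15 × 2.10e37 = 1.80e23 J/m³.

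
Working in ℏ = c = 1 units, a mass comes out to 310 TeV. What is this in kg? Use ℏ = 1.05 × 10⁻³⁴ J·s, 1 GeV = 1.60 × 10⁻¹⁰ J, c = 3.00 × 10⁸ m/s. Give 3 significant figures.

Mass is [E]/c²; divide by c².
1 GeV → 1/c² × (1 GeV in J) = 1.78 × 10⁻²⁷ kg.
Convert the energy scale: 310 TeV = 3.10 × 10⁵ GeV.
Result: 3.10 × 10⁵ × 1.78 × 10⁻²⁷ = 5.51 × 10⁻²² kg.

5.51 × 10⁻²² kg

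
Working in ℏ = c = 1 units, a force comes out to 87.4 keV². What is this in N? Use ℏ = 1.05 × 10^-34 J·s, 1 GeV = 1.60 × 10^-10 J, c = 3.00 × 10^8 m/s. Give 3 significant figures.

7.10 × 10^-5 N

Force is [E]/[L] = [E]²/(ℏc); restore (ℏc)⁻¹.
1 GeV² → 1/(ℏc) × (1 GeV in J)² = 8.13 × 10^5 N.
Convert the energy scale: 87.4 keV² = 8.74 × 10^-11 GeV².
Result: 8.74 × 10^-11 × 8.13 × 10^5 = 7.10 × 10^-5 N.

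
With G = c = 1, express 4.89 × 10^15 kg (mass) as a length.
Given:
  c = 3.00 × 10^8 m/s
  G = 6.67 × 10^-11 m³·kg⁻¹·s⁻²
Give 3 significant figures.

In G = c = 1 units mass has dimensions of length; the conversion factor is G/c².
4.89 × 10^15 kg × (G/c²) = 3.62 × 10^-12 m

3.62 × 10^-12 m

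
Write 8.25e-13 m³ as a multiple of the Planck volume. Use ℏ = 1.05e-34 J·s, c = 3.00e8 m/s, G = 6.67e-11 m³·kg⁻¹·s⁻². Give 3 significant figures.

1.97e92

Planck volume: V_P = (ℏG/c³)^(3/2) = 4.18e-105 m³.
8.25e-13 / 4.18e-105 = 1.97e92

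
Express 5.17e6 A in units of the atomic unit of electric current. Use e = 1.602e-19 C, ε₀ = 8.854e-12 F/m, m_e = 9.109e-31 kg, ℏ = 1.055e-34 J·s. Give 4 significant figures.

7.819e8

atomic unit of electric current: I_au = e E_h/ℏ = m_e e⁵/((4πε₀)²ℏ³) = 6.612e-3 A.
5.17e6 / 6.612e-3 = 7.819e8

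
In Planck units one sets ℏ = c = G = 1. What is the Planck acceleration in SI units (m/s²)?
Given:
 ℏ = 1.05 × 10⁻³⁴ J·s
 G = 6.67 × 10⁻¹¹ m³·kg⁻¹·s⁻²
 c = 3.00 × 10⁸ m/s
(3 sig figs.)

a_P = √(c⁷/(ℏG))
  = √(3.12 × 10¹⁰³)
  = 5.59 × 10⁵¹ m/s²

5.59 × 10⁵¹ m/s²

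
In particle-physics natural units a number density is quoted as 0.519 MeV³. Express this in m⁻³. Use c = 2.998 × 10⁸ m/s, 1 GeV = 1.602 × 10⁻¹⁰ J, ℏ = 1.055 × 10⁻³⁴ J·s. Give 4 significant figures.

6.744 × 10³⁷ m⁻³

Number density is [L]⁻³ = [E]³/(ℏc)³.
1 GeV³ → 1/(ℏc)³ × (1 GeV in J)³ = 1.299 × 10⁴⁷ m⁻³.
Convert the energy scale: 0.519 MeV³ = 5.19 × 10⁻¹⁰ GeV³.
Result: 5.19 × 10⁻¹⁰ × 1.299 × 10⁴⁷ = 6.744 × 10³⁷ m⁻³.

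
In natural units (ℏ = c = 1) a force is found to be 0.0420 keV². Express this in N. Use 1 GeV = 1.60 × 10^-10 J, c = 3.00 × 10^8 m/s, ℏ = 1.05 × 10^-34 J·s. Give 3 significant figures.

3.41 × 10^-8 N

Force is [E]/[L] = [E]²/(ℏc); restore (ℏc)⁻¹.
1 GeV² → 1/(ℏc) × (1 GeV in J)² = 8.13 × 10^5 N.
Convert the energy scale: 0.0420 keV² = 4.20 × 10^-14 GeV².
Result: 4.20 × 10^-14 × 8.13 × 10^5 = 3.41 × 10^-8 N.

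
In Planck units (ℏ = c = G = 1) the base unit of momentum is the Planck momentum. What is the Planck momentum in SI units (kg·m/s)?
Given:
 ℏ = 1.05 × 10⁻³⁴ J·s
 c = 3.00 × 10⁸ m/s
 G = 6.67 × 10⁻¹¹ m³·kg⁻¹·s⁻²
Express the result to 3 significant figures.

p_P = √(ℏc³/G)
  = √(42.5)
  = 6.52 kg·m/s

6.52 kg·m/s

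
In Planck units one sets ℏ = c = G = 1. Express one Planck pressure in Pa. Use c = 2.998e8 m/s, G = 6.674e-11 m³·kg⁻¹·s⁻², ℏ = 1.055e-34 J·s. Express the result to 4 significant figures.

4.632e113 Pa

p_P = c⁷/(ℏG²)
  = 2.177e59 / 4.699e-55
  = 4.632e113 Pa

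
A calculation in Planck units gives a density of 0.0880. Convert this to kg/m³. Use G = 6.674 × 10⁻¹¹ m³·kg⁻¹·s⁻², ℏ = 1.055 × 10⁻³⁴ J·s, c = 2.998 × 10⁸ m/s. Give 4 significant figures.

4.535 × 10⁹⁵ kg/m³

One Planck density: ρ_P = c⁵/(ℏG²) = 5.154 × 10⁹⁶ kg/m³.
0.0880 × 5.154 × 10⁹⁶ kg/m³ = 4.535 × 10⁹⁵ kg/m³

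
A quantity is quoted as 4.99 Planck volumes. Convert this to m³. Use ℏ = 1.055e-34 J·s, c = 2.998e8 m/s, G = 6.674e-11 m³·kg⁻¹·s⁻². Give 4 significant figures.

One Planck volume: V_P = (ℏG/c³)^(3/2) = 4.224e-105 m³.
4.99 × 4.224e-105 m³ = 2.108e-104 m³

2.108e-104 m³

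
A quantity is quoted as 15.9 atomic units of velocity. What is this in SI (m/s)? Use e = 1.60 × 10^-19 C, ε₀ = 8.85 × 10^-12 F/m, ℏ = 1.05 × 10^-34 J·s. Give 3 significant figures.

3.49 × 10^7 m/s

One atomic unit of velocity: v_au = e²/(4πε₀ℏ) = 2.19 × 10^6 m/s.
15.9 × 2.19 × 10^6 m/s = 3.49 × 10^7 m/s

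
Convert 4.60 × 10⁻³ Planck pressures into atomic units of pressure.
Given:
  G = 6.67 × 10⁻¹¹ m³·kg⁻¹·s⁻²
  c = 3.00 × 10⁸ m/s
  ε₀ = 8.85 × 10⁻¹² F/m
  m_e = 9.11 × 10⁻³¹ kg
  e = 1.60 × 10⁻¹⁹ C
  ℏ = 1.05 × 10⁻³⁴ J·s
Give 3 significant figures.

Planck pressure: p_P = c⁷/(ℏG²) = 4.68 × 10¹¹³ Pa
atomic unit of pressure: P_au = E_h/a₀³ = m_e⁴e¹⁰/((4πε₀)⁵ℏ⁸) = 3.01 × 10¹³ Pa
4.60 × 10⁻³ × 4.68 × 10¹¹³ / 3.01 × 10¹³ = 7.15 × 10⁹⁷

7.15 × 10⁹⁷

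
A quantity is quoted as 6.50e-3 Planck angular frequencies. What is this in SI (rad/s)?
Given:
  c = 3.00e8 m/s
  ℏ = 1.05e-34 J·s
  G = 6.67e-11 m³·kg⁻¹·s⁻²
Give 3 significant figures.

1.21e41 rad/s

One Planck angular frequency: ω_P = √(c⁵/(ℏG)) = 1.86e43 rad/s.
6.50e-3 × 1.86e43 rad/s = 1.21e41 rad/s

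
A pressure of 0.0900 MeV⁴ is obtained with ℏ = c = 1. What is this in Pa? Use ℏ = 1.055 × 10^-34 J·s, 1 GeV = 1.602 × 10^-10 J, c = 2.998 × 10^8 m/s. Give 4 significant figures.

1.873 × 10^24 Pa

Pressure is [E]/[L]³ = [E]⁴/(ℏc)³.
1 GeV⁴ → 1/(ℏc)³ × (1 GeV in J)⁴ = 2.082 × 10^37 Pa.
Convert the energy scale: 0.0900 MeV⁴ = 9.00 × 10^-14 GeV⁴.
Result: 9.00 × 10^-14 × 2.082 × 10^37 = 1.873 × 10^24 Pa.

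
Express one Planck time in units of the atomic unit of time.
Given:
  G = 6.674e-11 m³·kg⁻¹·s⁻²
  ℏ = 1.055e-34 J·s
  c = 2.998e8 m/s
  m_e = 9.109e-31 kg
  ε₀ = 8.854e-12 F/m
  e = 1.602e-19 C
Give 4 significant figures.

Planck time: t_P = √(ℏG/c⁵) = 5.392e-44 s
atomic unit of time: τ_au = (4πε₀)²ℏ³/(m_e e⁴) = 2.423e-17 s
ratio = 5.392e-44 / 2.423e-17 = 2.225e-27

2.225e-27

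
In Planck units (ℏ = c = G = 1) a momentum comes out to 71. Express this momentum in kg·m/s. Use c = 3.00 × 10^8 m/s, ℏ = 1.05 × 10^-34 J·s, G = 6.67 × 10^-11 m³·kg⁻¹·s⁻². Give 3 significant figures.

463 kg·m/s

One Planck momentum: p_P = √(ℏc³/G) = 6.52 kg·m/s.
71 × 6.52 kg·m/s = 463 kg·m/s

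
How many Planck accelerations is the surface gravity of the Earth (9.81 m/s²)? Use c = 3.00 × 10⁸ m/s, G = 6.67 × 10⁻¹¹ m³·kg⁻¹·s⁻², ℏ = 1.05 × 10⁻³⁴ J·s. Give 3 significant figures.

1.76 × 10⁻⁵¹

Planck acceleration: a_P = √(c⁷/(ℏG)) = 5.59 × 10⁵¹ m/s².
9.81 / 5.59 × 10⁵¹ = 1.76 × 10⁻⁵¹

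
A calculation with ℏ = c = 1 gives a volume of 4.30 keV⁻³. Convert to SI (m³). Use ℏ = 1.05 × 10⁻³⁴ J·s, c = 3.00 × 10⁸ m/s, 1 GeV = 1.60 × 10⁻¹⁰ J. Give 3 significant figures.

3.28 × 10⁻²⁹ m³

Volume is [L]³ = [E]⁻³·(ℏc)³.
1 GeV⁻³ → (ℏc)³ × (1 GeV in J)⁻³ = 7.63 × 10⁻⁴⁸ m³.
Convert the energy scale: 4.30 keV⁻³ = 4.30 × 10¹⁸ GeV⁻³.
Result: 4.30 × 10¹⁸ × 7.63 × 10⁻⁴⁸ = 3.28 × 10⁻²⁹ m³.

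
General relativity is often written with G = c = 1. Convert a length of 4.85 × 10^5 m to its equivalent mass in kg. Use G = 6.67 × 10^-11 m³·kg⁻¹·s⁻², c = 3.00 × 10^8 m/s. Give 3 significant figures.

Length → mass via c²/G.
4.85 × 10^5 m × (c²/G) = 6.54 × 10^32 kg

6.54 × 10^32 kg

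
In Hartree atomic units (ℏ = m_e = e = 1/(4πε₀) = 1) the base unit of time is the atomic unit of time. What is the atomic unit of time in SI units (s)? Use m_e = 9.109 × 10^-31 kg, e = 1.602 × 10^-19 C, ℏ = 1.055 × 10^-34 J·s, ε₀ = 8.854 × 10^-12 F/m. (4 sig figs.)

τ_au = (4πε₀)²ℏ³/(m_e e⁴)
E_h = 4.354 × 10^-18 J
ℏ/E_h = 2.423 × 10^-17 s

2.423 × 10^-17 s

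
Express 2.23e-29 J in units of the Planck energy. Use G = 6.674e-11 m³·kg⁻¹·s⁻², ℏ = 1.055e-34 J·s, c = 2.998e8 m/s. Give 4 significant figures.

Planck energy: E_P = √(ℏc⁵/G) = 1.957e9 J.
2.23e-29 / 1.957e9 = 1.140e-38

1.140e-38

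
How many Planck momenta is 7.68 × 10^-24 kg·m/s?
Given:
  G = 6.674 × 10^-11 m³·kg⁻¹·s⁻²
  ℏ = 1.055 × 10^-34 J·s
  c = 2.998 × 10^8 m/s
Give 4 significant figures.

Planck momentum: p_P = √(ℏc³/G) = 6.527 kg·m/s.
7.68 × 10^-24 / 6.527 = 1.177 × 10^-24

1.177 × 10^-24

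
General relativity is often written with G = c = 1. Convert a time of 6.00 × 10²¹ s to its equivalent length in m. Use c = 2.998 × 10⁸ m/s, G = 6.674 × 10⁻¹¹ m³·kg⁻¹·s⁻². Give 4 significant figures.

1.799 × 10³⁰ m

Time → length via c.
6.00 × 10²¹ s × (c) = 1.799 × 10³⁰ m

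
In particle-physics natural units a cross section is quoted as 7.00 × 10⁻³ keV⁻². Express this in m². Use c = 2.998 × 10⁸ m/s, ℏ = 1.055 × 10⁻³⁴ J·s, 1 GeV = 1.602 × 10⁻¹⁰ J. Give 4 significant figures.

2.729 × 10⁻²² m²

Area is [L]² = [E]⁻²·(ℏc)²; restore (ℏc)².
1 GeV⁻² → (ℏc)² × (1 GeV in J)⁻² = 3.898 × 10⁻³² m².
Convert the energy scale: 7.00 × 10⁻³ keV⁻² = 7.00 × 10⁹ GeV⁻².
Result: 7.00 × 10⁹ × 3.898 × 10⁻³² = 2.729 × 10⁻²² m².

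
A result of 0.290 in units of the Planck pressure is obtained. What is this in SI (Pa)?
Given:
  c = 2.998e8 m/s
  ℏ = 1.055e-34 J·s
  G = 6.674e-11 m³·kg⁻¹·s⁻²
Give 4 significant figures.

One Planck pressure: p_P = c⁷/(ℏG²) = 4.632e113 Pa.
0.290 × 4.632e113 Pa = 1.343e113 Pa

1.343e113 Pa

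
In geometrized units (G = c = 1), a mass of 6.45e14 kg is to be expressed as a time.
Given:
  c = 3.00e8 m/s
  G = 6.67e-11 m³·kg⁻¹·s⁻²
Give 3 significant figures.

Mass → time via G/c³.
6.45e14 kg × (G/c³) = 1.59e-21 s

1.59e-21 s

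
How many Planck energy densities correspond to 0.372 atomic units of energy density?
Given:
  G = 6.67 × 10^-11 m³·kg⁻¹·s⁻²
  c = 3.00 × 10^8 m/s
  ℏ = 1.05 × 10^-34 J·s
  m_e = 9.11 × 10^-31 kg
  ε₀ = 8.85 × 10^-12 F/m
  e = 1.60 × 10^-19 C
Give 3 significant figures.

2.39 × 10^-101

atomic unit of energy density: u_au = E_h/a₀³ = m_e⁴e¹⁰/((4πε₀)⁵ℏ⁸) = 3.01 × 10^13 J/m³
Planck energy density: u_P = c⁷/(ℏG²) = 4.68 × 10^113 J/m³
0.372 × 3.01 × 10^13 / 4.68 × 10^113 = 2.39 × 10^-101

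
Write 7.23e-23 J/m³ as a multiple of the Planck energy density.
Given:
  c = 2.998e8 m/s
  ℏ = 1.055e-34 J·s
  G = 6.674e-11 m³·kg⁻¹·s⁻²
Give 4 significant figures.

Planck energy density: u_P = c⁷/(ℏG²) = 4.632e113 J/m³.
7.23e-23 / 4.632e113 = 1.561e-136

1.561e-136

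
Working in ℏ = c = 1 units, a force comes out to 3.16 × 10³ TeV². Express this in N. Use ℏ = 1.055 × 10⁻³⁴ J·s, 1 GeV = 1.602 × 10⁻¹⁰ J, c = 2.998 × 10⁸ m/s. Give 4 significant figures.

Force is [E]/[L] = [E]²/(ℏc); restore (ℏc)⁻¹.
1 GeV² → 1/(ℏc) × (1 GeV in J)² = 8.114 × 10⁵ N.
Convert the energy scale: 3.16 × 10³ TeV² = 3.16 × 10⁹ GeV².
Result: 3.16 × 10⁹ × 8.114 × 10⁵ = 2.564 × 10¹⁵ N.

2.564 × 10¹⁵ N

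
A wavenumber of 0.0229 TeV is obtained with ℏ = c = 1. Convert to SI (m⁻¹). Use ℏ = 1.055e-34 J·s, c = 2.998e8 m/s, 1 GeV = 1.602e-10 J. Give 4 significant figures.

Inverse length is [E]/(ℏc).
1 GeV → 1/(ℏc) × (1 GeV in J) = 5.065e15 m⁻¹.
Convert the energy scale: 0.0229 TeV = 22.9 GeV.
Result: 22.9 × 5.065e15 = 1.160e17 m⁻¹.

1.160e17 m⁻¹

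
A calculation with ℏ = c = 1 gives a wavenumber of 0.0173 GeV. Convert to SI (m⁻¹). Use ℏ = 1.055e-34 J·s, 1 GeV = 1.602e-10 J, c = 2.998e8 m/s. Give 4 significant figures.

Inverse length is [E]/(ℏc).
1 GeV → 1/(ℏc) × (1 GeV in J) = 5.065e15 m⁻¹.
Result: 0.0173 × 5.065e15 = 8.762e13 m⁻¹.

8.762e13 m⁻¹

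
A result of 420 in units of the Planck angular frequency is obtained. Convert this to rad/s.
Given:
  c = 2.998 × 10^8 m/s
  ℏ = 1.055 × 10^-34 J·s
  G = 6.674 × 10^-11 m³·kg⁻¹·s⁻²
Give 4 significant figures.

7.789 × 10^45 rad/s

One Planck angular frequency: ω_P = √(c⁵/(ℏG)) = 1.855 × 10^43 rad/s.
420 × 1.855 × 10^43 rad/s = 7.789 × 10^45 rad/s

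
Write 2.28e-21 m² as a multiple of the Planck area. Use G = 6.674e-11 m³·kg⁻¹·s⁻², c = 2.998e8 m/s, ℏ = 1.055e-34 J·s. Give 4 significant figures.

Planck area: A_P = ℏG/c³ = 2.613e-70 m².
2.28e-21 / 2.613e-70 = 8.726e48

8.726e48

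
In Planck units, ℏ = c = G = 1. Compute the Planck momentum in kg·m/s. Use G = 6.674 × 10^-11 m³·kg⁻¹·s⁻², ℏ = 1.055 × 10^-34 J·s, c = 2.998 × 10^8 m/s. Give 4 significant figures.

6.527 kg·m/s

From ℏ = c = G = 1 the momentum scale is p_P = √(ℏc³/G).
  = √(42.60)
  = 6.527 kg·m/s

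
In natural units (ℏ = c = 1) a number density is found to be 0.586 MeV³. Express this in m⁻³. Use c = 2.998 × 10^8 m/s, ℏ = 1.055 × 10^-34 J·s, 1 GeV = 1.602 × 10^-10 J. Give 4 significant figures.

Number density is [L]⁻³ = [E]³/(ℏc)³.
1 GeV³ → 1/(ℏc)³ × (1 GeV in J)³ = 1.299 × 10^47 m⁻³.
Convert the energy scale: 0.586 MeV³ = 5.86 × 10^-10 GeV³.
Result: 5.86 × 10^-10 × 1.299 × 10^47 = 7.614 × 10^37 m⁻³.

7.614 × 10^37 m⁻³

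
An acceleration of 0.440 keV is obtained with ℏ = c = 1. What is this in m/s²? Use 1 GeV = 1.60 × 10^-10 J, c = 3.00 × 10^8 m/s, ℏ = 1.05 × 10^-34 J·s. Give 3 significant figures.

2.01 × 10^26 m/s²

Acceleration is [L]/[T]² = c·[E]/ℏ.
1 GeV → c/ℏ × (1 GeV in J) = 4.57 × 10^32 m/s².
Convert the energy scale: 0.440 keV = 4.40 × 10^-7 GeV.
Result: 4.40 × 10^-7 × 4.57 × 10^32 = 2.01 × 10^26 m/s².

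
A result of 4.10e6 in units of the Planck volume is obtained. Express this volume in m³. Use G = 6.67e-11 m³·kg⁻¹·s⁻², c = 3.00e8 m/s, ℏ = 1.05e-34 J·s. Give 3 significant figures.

One Planck volume: V_P = (ℏG/c³)^(3/2) = 4.18e-105 m³.
4.10e6 × 4.18e-105 m³ = 1.71e-98 m³

1.71e-98 m³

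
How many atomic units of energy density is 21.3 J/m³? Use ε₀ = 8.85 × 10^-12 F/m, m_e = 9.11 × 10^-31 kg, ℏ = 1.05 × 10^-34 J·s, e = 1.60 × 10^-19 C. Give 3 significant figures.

7.07 × 10^-13

atomic unit of energy density: u_au = E_h/a₀³ = m_e⁴e¹⁰/((4πε₀)⁵ℏ⁸) = 3.01 × 10^13 J/m³.
21.3 / 3.01 × 10^13 = 7.07 × 10^-13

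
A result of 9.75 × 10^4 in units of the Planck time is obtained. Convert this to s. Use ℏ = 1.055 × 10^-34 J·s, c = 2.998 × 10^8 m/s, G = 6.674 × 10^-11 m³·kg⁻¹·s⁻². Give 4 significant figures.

One Planck time: t_P = √(ℏG/c⁵) = 5.392 × 10^-44 s.
9.75 × 10^4 × 5.392 × 10^-44 s = 5.257 × 10^-39 s

5.257 × 10^-39 s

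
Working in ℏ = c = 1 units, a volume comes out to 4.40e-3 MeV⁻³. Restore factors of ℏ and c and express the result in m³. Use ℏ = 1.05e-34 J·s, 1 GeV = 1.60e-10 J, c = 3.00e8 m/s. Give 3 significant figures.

3.36e-41 m³

Volume is [L]³ = [E]⁻³·(ℏc)³.
1 GeV⁻³ → (ℏc)³ × (1 GeV in J)⁻³ = 7.63e-48 m³.
Convert the energy scale: 4.40e-3 MeV⁻³ = 4.40e6 GeV⁻³.
Result: 4.40e6 × 7.63e-48 = 3.36e-41 m³.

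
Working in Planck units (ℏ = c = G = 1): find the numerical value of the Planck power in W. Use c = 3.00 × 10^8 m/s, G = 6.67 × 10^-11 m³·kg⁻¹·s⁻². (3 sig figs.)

3.64 × 10^52 W

From ℏ = c = G = 1 the power scale is P_P = c⁵/G.
  = 2.43 × 10^42 / 6.67 × 10^-11
  = 3.64 × 10^52 W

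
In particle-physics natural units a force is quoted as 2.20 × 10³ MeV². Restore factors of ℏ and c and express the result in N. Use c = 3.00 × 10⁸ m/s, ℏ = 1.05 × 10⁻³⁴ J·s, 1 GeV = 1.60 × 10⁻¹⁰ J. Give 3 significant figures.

1.79 × 10³ N

Force is [E]/[L] = [E]²/(ℏc); restore (ℏc)⁻¹.
1 GeV² → 1/(ℏc) × (1 GeV in J)² = 8.13 × 10⁵ N.
Convert the energy scale: 2.20 × 10³ MeV² = 2.20 × 10⁻³ GeV².
Result: 2.20 × 10⁻³ × 8.13 × 10⁵ = 1.79 × 10³ N.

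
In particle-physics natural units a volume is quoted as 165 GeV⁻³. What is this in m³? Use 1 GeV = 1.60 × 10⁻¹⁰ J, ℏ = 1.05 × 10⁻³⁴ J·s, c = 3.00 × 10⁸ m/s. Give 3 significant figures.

Volume is [L]³ = [E]⁻³·(ℏc)³.
1 GeV⁻³ → (ℏc)³ × (1 GeV in J)⁻³ = 7.63 × 10⁻⁴⁸ m³.
Result: 165 × 7.63 × 10⁻⁴⁸ = 1.26 × 10⁻⁴⁵ m³.

1.26 × 10⁻⁴⁵ m³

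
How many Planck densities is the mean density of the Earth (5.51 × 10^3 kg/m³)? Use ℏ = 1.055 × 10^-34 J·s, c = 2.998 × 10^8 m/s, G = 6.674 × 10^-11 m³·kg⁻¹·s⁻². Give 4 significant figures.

Planck density: ρ_P = c⁵/(ℏG²) = 5.154 × 10^96 kg/m³.
5.51 × 10^3 / 5.154 × 10^96 = 1.069 × 10^-93

1.069 × 10^-93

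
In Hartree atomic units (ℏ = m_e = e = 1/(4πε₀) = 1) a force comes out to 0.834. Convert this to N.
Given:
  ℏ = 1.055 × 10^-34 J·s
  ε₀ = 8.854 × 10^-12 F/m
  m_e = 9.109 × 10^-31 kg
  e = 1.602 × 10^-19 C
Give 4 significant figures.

6.855 × 10^-8 N

One atomic unit of force: F_au = E_h/a₀ = m_e²e⁶/((4πε₀)³ℏ⁴) = 8.220 × 10^-8 N.
0.834 × 8.220 × 10^-8 N = 6.855 × 10^-8 N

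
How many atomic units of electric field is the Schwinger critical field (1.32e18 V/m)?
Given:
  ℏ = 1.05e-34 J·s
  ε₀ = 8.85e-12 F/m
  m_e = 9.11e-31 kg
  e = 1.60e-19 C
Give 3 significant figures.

2.54e6

atomic unit of electric field: E_au = E_h/(e a₀) = m_e²e⁵/((4πε₀)³ℏ⁴) = 5.20e11 V/m.
1.32e18 / 5.20e11 = 2.54e6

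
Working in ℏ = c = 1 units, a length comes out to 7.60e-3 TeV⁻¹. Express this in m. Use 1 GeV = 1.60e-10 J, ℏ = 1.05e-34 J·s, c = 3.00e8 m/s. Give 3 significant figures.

A length is [E]⁻¹ in ℏ=c=1; restore one factor of ℏc.
1 GeV⁻¹ → ℏc × (1 GeV in J)⁻¹ = 1.97e-16 m.
Convert the energy scale: 7.60e-3 TeV⁻¹ = 7.60e-6 GeV⁻¹.
Result: 7.60e-6 × 1.97e-16 = 1.50e-21 m.

1.50e-21 m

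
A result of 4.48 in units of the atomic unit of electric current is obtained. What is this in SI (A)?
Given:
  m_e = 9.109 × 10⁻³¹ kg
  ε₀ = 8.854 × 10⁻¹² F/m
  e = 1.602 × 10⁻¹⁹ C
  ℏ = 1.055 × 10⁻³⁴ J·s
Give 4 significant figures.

0.02962 A

One atomic unit of electric current: I_au = e E_h/ℏ = m_e e⁵/((4πε₀)²ℏ³) = 6.612 × 10⁻³ A.
4.48 × 6.612 × 10⁻³ A = 0.02962 A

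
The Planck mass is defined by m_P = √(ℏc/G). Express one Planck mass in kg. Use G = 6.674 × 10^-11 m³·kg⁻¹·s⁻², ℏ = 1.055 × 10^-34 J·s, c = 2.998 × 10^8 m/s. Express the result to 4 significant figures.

m_P = √(ℏc/G)
  = √(4.739 × 10^-16)
  = 2.177 × 10^-8 kg

2.177 × 10^-8 kg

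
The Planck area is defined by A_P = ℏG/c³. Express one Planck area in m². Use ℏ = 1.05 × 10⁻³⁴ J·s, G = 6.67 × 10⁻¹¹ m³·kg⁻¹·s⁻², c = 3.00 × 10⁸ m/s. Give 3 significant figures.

A_P = ℏG/c³
  = 7.00 × 10⁻⁴⁵ / 2.70 × 10²⁵
  = 2.59 × 10⁻⁷⁰ m²

2.59 × 10⁻⁷⁰ m²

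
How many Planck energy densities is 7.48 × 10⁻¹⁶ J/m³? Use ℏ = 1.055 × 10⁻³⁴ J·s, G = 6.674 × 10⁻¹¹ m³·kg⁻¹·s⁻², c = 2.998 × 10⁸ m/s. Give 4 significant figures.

Planck energy density: u_P = c⁷/(ℏG²) = 4.632 × 10¹¹³ J/m³.
7.48 × 10⁻¹⁶ / 4.632 × 10¹¹³ = 1.615 × 10⁻¹²⁹

1.615 × 10⁻¹²⁹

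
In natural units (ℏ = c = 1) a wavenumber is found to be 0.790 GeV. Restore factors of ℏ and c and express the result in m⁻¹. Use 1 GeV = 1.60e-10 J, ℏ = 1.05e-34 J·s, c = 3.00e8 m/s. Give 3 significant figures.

Inverse length is [E]/(ℏc).
1 GeV → 1/(ℏc) × (1 GeV in J) = 5.08e15 m⁻¹.
Result: 0.790 × 5.08e15 = 4.01e15 m⁻¹.

4.01e15 m⁻¹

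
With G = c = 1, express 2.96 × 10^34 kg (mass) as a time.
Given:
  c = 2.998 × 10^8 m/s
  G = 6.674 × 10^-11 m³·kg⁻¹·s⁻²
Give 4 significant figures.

Mass → time via G/c³.
2.96 × 10^34 kg × (G/c³) = 0.07331 s

0.07331 s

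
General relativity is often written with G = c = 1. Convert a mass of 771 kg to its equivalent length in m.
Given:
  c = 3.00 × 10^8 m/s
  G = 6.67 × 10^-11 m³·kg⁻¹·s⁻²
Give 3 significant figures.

In G = c = 1 units mass has dimensions of length; the conversion factor is G/c².
771 kg × (G/c²) = 5.71 × 10^-25 m

5.71 × 10^-25 m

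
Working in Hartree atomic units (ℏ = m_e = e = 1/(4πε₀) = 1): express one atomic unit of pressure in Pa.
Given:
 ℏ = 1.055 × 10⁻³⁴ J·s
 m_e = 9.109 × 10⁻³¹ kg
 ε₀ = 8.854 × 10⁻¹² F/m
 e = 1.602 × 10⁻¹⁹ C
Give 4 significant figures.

The unique combination of the constants set to 1 with dimensions of pressure is P_au = E_h/a₀³ = m_e⁴e¹⁰/((4πε₀)⁵ℏ⁸).
E_h = 4.354 × 10⁻¹⁸ J
a₀ = 5.297 × 10⁻¹¹ m
E_h/a₀³ = 2.929 × 10¹³ Pa

2.929 × 10¹³ Pa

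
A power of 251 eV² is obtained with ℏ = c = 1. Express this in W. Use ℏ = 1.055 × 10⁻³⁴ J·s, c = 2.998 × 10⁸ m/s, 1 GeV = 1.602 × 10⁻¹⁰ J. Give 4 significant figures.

0.06106 W

Power is [E]/[T] = [E]²/ℏ.
1 GeV² → 1/ℏ × (1 GeV in J)² = 2.433 × 10¹⁴ W.
Convert the energy scale: 251 eV² = 2.51 × 10⁻¹⁶ GeV².
Result: 2.51 × 10⁻¹⁶ × 2.433 × 10¹⁴ = 0.06106 W.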